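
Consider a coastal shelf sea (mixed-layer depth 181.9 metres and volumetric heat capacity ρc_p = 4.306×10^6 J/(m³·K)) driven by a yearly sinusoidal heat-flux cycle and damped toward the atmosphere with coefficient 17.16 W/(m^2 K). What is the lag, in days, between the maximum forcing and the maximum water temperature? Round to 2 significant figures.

Areal heat capacity C = ρc_p × D = 4.306×10^6 × 181.9 = 7.83×10^8 J/(m^2 K).
ω = 2π / 3.15×10^7 s = 1.99×10^-7 s⁻¹.
Phase lag φ = arctan(Cω/λ) = arctan(156/17.16) = 1.46 rad.
Time lag = φ / ω = 1.46 / 1.99×10^-7 = 7.33×10^6 s = 84.9 days.

85 days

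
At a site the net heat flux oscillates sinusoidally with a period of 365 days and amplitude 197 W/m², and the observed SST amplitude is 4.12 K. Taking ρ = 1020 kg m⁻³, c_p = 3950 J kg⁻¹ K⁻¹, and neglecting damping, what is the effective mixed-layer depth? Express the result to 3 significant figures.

ω = 2π / 3.15×10^7 s = 1.99×10^-7 s⁻¹.
Required C = F₀ / (A ω) = 197 / (4.12 × 1.99×10^-7) = 2.40×10^8 J/(m²·K).
D = C / (ρ c_p) = 2.40×10^8 / (1020 × 3950) = 59.6 m.

59.6 m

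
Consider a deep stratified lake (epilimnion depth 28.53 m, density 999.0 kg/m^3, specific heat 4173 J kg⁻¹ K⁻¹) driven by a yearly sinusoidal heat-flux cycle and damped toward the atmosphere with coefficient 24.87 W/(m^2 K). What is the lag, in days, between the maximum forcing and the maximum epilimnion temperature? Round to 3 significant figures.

44.2 days

Areal heat capacity C = ρ c_p D = 999.0 × 4173 × 28.53 = 1.19×10^8 J m⁻² K⁻¹.
ω = 2π / 3.15×10^7 s = 1.99×10^-7 s⁻¹.
Phase lag φ = arctan(Cω/λ) = arctan(23.7/24.87) = 0.761 rad.
Time lag = φ / ω = 0.761 / 1.99×10^-7 = 3.82×10^6 s = 44.2 days.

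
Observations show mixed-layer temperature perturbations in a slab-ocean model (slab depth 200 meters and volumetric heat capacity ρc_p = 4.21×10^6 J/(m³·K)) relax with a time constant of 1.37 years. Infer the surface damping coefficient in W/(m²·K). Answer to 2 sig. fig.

19

Areal heat capacity C = ρc_p × D = 4.21×10^6 × 200 = 8.42×10^8 J m⁻² K⁻¹.
τ = 1.37 years = 4.32×10^7 s.
λ = C / τ = 8.42×10^8 / 4.32×10^7 = 19.5 W/(m²·K).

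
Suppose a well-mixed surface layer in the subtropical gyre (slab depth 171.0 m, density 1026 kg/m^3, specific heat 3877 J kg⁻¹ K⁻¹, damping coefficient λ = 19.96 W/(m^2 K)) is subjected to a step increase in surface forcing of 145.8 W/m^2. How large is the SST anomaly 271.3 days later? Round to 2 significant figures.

Areal heat capacity C = ρ c_p D = 1026 × 3877 × 171.0 = 6.80×10^8 J m⁻² K⁻¹.
τ = C / λ = 6.80×10^8 / 19.96 = 3.41×10^7 s.
Equilibrium anomaly ΔT_eq = F / λ = 145.8 / 19.96 = 7.30 K.
t = 271.3 days = 2.34×10^7 s, so t/τ = 0.688.
ΔT(t) = ΔT_eq (1 − e^(−t/τ)) = 7.30 × (1 − e^−0.688) = 3.63 K.

3.6 K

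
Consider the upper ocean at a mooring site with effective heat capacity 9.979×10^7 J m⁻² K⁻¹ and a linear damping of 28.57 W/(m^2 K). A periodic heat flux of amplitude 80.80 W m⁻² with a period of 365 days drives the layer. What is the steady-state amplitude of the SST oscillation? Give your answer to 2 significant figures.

2.3 K

Areal heat capacity C = 9.979×10^7 J m⁻² K⁻¹ (given).
Angular frequency ω = 2π / T = 2π / 3.15×10^7 s = 1.99×10^-7 s⁻¹.
√((Cω)² + λ²) = √((19.9)² + 28.57²) = 34.8 W/(m²·K).
Amplitude A = F₀ / √((Cω)²+λ²) = 80.80 / 34.8 = 2.32 K.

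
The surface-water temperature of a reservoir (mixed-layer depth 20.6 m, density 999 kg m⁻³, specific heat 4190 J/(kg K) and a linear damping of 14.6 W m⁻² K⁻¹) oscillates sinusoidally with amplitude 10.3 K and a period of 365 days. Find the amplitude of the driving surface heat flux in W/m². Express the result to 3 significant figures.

232

Areal heat capacity C = ρ c_p D = 999 × 4190 × 20.6 = 8.62×10^7 J/(m²·K).
ω = 2π / 3.15×10^7 s = 1.99×10^-7 s⁻¹.
√((Cω)² + λ²) = √((17.2)² + 14.6²) = 22.5 W/(m²·K).
F₀ = A × √((Cω)²+λ²) = 10.3 × 22.5 = 232 W/m².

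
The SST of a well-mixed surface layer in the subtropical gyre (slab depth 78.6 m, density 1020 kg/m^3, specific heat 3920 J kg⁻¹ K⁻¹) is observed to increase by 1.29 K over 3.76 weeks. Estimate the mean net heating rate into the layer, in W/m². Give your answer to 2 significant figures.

Areal heat capacity C = ρ c_p D = 1020 × 3920 × 78.6 = 3.14×10^8 J/(m^2 K).
Required heat per unit area: Q = C ΔT = 3.14×10^8 × 1.29 = 4.05×10^8 J/m².
Flux F = Q / Δt = 4.05×10^8 / 2.27×10^6 s = 178 W/m².

180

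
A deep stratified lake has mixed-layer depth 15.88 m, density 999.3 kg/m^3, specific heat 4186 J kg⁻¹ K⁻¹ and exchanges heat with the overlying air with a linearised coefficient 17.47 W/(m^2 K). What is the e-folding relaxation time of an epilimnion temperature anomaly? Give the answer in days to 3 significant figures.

Areal heat capacity C = ρ c_p D = 999.3 × 4186 × 15.88 = 6.64×10^7 J/(m²·K).
Relaxation time τ = C / λ = 6.64×10^7 / 17.47 = 3.80×10^6 s.
In days: 3.80×10^6 s / (86400 s/day) = 44.0 days.

44.0 days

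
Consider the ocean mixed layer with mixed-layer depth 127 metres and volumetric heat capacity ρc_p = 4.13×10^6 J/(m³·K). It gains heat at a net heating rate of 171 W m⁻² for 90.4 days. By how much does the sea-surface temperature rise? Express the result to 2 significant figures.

2.5 K

Areal heat capacity C = ρc_p × D = 4.13×10^6 × 127 = 5.25×10^8 J/(m^2 K).
Net heat input Q = F Δt = 171 × (90.4 days × 86400 s/day) = 1.34×10^9 J/m².
ΔT = Q / C = 1.34×10^9 / 5.25×10^8 = 2.55 K.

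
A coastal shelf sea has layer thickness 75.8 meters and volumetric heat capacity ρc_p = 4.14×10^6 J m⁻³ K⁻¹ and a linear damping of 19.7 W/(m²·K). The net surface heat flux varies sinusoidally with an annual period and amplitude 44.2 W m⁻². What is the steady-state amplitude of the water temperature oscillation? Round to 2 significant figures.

Areal heat capacity C = ρc_p × D = 4.14×10^6 × 75.8 = 3.14×10^8 J/(m²·K).
Angular frequency ω = 2π / T = 2π / 3.15×10^7 s = 1.99×10^-7 s⁻¹.
√((Cω)² + λ²) = √((62.5)² + 19.7²) = 65.6 W/(m²·K).
Amplitude A = F₀ / √((Cω)²+λ²) = 44.2 / 65.6 = 0.674 K.

0.67 K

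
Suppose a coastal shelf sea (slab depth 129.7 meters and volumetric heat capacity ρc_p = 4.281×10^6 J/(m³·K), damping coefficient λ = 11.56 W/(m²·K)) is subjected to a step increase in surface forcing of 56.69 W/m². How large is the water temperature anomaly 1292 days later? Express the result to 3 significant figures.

4.42 K

Areal heat capacity C = ρc_p × D = 4.281×10^6 × 129.7 = 5.55×10^8 J/(m^2 K).
τ = C / λ = 5.55×10^8 / 11.56 = 4.80×10^7 s.
Equilibrium anomaly ΔT_eq = F / λ = 56.69 / 11.56 = 4.90 K.
t = 1292 days = 1.12×10^8 s, so t/τ = 2.32.
ΔT(t) = ΔT_eq (1 − e^(−t/τ)) = 4.90 × (1 − e^−2.32) = 4.42 K.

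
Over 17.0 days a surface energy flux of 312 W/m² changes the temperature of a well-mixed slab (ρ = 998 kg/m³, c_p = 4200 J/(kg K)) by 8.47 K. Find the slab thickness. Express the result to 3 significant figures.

Heat input Q = F Δt = 312 × 1.47×10^6 s = 4.58×10^8 J/m².
Required areal heat capacity C = Q / ΔT = 5.41×10^7 J/(m²·K).
Depth D = C / (ρ c_p) = 5.41×10^7 / (998 × 4200) = 12.9 m.

12.9 m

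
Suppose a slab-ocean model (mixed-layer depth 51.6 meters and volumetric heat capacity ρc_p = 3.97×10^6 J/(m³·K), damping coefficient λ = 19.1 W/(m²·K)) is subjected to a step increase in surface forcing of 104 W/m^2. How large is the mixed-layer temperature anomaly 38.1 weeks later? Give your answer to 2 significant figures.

4.8 K

Areal heat capacity C = ρc_p × D = 3.97×10^6 × 51.6 = 2.05×10^8 J/(m^2 K).
τ = C / λ = 2.05×10^8 / 19.1 = 1.07×10^7 s.
Equilibrium anomaly ΔT_eq = F / λ = 104 / 19.1 = 5.45 K.
t = 38.1 weeks = 2.30×10^7 s, so t/τ = 2.15.
ΔT(t) = ΔT_eq (1 − e^(−t/τ)) = 5.45 × (1 − e^−2.15) = 4.81 K.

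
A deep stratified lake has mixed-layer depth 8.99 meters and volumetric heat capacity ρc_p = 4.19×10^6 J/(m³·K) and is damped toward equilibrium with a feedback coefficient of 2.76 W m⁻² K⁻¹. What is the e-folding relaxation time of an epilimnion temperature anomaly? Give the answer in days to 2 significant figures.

160 days

Areal heat capacity C = ρc_p × D = 4.19×10^6 × 8.99 = 3.77×10^7 J/(m^2 K).
Relaxation time τ = C / λ = 3.77×10^7 / 2.76 = 1.36×10^7 s.
In days: 1.36×10^7 s / (86400 s/day) = 158 days.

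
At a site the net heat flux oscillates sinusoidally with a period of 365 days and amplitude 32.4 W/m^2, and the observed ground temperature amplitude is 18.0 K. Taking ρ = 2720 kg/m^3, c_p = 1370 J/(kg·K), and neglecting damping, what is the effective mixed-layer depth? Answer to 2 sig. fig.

ω = 2π / 3.15×10^7 s = 1.99×10^-7 s⁻¹.
Required C = F₀ / (A ω) = 32.4 / (18.0 × 1.99×10^-7) = 9.03×10^6 J/(m²·K).
D = C / (ρ c_p) = 9.03×10^6 / (2720 × 1370) = 2.42 m.

2.4 m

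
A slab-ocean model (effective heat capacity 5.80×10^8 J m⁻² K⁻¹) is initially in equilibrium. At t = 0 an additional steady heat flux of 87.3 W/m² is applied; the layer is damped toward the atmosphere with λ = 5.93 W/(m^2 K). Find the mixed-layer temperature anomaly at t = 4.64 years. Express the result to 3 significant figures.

11.4 K

Areal heat capacity C = 5.80×10^8 J m⁻² K⁻¹ (given).
τ = C / λ = 5.80×10^8 / 5.93 = 9.78×10^7 s.
Equilibrium anomaly ΔT_eq = F / λ = 87.3 / 5.93 = 14.7 K.
t = 4.64 years = 1.46×10^8 s, so t/τ = 1.50.
ΔT(t) = ΔT_eq (1 − e^(−t/τ)) = 14.7 × (1 − e^−1.50) = 11.4 K.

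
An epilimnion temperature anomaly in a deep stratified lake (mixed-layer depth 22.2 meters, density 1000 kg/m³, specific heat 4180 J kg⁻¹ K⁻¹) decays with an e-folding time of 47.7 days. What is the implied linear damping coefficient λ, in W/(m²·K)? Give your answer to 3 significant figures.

22.5

Areal heat capacity C = ρ c_p D = 1000 × 4180 × 22.2 = 9.28×10^7 J m⁻² K⁻¹.
τ = 47.7 days = 4.12×10^6 s.
λ = C / τ = 9.28×10^7 / 4.12×10^6 = 22.5 W/(m²·K).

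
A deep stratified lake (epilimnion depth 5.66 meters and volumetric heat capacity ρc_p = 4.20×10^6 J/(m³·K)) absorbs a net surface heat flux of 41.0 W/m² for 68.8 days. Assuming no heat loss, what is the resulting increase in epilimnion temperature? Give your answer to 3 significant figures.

10.3 K

Areal heat capacity C = ρc_p × D = 4.20×10^6 × 5.66 = 2.38×10^7 J/(m²·K).
Net heat input Q = F Δt = 41.0 × (68.8 days × 86400 s/day) = 2.44×10^8 J/m².
ΔT = Q / C = 2.44×10^8 / 2.38×10^7 = 10.3 K.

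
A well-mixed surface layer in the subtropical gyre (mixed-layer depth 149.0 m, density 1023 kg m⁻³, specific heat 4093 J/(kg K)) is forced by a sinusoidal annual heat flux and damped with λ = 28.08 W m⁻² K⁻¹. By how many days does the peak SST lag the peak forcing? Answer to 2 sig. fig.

Areal heat capacity C = ρ c_p D = 1023 × 4093 × 149.0 = 6.24×10^8 J m⁻² K⁻¹.
ω = 2π / 3.15×10^7 s = 1.99×10^-7 s⁻¹.
Phase lag φ = arctan(Cω/λ) = arctan(124/28.08) = 1.35 rad.
Time lag = φ / ω = 1.35 / 1.99×10^-7 = 6.77×10^6 s = 78.3 days.

78 days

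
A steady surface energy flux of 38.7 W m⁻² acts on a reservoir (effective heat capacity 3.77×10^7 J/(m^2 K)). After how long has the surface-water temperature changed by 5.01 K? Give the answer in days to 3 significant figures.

56.5 days

Areal heat capacity C = 3.77×10^7 J/(m^2 K) (given).
Time required: Δt = C ΔT / F = 3.77×10^7 × 5.01 / 38.7 = 4.88×10^6 s.
In days: 4.88×10^6 s / (86400 s/day) = 56.5 days.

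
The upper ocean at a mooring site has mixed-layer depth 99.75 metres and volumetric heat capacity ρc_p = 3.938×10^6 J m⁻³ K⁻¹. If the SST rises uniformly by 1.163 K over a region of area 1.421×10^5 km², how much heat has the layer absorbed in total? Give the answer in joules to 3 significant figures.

6.49×10^19 J

Areal heat capacity C = ρc_p × D = 3.938×10^6 × 99.75 = 3.93×10^8 J/(m²·K).
Heat per unit area: q = C ΔT = 3.93×10^8 × 1.163 = 4.57×10^8 J/m².
Total heat: Q = q × A = 4.57×10^8 × (1.421×10^5 × 10⁶ m²) = 6.49×10^19 J.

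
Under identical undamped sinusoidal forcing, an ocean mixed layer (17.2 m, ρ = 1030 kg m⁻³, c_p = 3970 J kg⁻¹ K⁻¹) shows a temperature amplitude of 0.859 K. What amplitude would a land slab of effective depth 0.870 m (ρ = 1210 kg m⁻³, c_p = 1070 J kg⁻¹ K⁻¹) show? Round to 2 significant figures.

C_ocean = 7.03×10^7 J/(m²·K); C_land = 1.13×10^6 J/(m²·K).
A ∝ 1/C ⇒ A_land = A_ocean × C_ocean/C_land = 0.859 × 62.4 = 53.6 K.

54 K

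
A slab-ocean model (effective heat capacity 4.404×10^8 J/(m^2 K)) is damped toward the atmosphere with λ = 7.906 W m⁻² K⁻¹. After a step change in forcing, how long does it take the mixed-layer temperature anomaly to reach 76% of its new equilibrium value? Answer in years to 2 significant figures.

2.5 years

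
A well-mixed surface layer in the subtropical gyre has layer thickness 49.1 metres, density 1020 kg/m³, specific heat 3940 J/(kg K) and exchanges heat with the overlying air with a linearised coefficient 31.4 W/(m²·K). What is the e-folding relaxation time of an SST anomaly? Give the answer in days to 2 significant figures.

Areal heat capacity C = ρ c_p D = 1020 × 3940 × 49.1 = 1.97×10^8 J m⁻² K⁻¹.
Relaxation time τ = C / λ = 1.97×10^8 / 31.4 = 6.28×10^6 s.
In days: 6.28×10^6 s / (86400 s/day) = 72.7 days.

73 days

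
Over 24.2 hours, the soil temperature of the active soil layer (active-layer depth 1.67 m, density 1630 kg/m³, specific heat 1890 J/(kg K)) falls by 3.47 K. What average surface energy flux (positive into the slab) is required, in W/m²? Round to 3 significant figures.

Areal heat capacity C = ρ c_p D = 1630 × 1890 × 1.67 = 5.14×10^6 J m⁻² K⁻¹.
Required heat per unit area: Q = C ΔT = 5.14×10^6 × -3.47 = -1.79×10^7 J/m².
Flux F = Q / Δt = -1.79×10^7 / 87100 s = -205 W/m².

-205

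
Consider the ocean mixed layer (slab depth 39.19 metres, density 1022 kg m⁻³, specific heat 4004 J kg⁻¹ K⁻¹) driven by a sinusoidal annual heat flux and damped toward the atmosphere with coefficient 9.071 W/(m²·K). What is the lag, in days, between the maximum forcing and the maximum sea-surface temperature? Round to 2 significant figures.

75 days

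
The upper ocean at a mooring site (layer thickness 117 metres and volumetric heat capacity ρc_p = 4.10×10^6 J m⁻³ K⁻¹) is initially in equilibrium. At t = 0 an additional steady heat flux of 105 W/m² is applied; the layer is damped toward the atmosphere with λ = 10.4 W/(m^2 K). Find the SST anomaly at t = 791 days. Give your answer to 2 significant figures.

7.8 K

Areal heat capacity C = ρc_p × D = 4.10×10^6 × 117 = 4.80×10^8 J/(m^2 K).
τ = C / λ = 4.80×10^8 / 10.4 = 4.61×10^7 s.
Equilibrium anomaly ΔT_eq = F / λ = 105 / 10.4 = 10.1 K.
t = 791 days = 6.83×10^7 s, so t/τ = 1.48.
ΔT(t) = ΔT_eq (1 − e^(−t/τ)) = 10.1 × (1 − e^−1.48) = 7.80 K.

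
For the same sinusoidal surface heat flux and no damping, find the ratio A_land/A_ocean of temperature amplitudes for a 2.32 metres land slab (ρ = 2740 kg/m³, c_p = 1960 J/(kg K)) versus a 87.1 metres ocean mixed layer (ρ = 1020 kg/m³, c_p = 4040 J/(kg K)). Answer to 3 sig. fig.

C_ocean = 1020 × 4040 × 87.1 = 3.59×10^8 J/(m²·K).
C_land = 2740 × 1960 × 2.32 = 1.25×10^7 J/(m²·K).
Undamped amplitude ∝ 1/C, so A_land/A_ocean = C_ocean/C_land = 28.8.

28.8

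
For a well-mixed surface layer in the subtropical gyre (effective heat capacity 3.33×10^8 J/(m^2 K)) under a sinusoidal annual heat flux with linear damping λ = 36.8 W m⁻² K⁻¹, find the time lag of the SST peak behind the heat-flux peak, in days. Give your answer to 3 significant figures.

61.8 days

Areal heat capacity C = 3.33×10^8 J/(m^2 K) (given).
ω = 2π / 3.15×10^7 s = 1.99×10^-7 s⁻¹.
Phase lag φ = arctan(Cω/λ) = arctan(66.3/36.8) = 1.06 rad.
Time lag = φ / ω = 1.06 / 1.99×10^-7 = 5.34×10^6 s = 61.8 days.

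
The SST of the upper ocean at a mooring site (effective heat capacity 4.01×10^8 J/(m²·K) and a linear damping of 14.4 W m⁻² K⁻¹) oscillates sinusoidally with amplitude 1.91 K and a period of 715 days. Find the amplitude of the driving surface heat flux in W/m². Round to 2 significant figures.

Areal heat capacity C = 4.01×10^8 J/(m²·K) (given).
ω = 2π / 6.18×10^7 s = 1.02×10^-7 s⁻¹.
√((Cω)² + λ²) = √((40.8)² + 14.4²) = 43.3 W/(m²·K).
F₀ = A × √((Cω)²+λ²) = 1.91 × 43.3 = 82.6 W/m².

83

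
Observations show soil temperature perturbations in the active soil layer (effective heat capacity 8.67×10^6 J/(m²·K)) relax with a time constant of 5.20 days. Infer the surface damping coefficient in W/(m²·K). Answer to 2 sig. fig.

19

Areal heat capacity C = 8.67×10^6 J/(m²·K) (given).
τ = 5.20 days = 4.49×10^5 s.
λ = C / τ = 8.67×10^6 / 4.49×10^5 = 19.3 W/(m²·K).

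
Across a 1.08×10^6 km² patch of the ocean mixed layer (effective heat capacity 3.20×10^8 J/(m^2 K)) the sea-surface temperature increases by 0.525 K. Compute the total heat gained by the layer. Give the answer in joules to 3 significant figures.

1.81×10^20 J

Areal heat capacity C = 3.20×10^8 J/(m^2 K) (given).
Heat per unit area: q = C ΔT = 3.20×10^8 × 0.525 = 1.68×10^8 J/m².
Total heat: Q = q × A = 1.68×10^8 × (1.08×10^6 × 10⁶ m²) = 1.81×10^20 J.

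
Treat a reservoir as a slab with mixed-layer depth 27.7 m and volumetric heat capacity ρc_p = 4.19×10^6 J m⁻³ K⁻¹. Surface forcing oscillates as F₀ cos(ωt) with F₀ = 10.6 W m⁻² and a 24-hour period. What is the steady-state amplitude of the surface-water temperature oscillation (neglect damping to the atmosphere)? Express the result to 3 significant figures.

0.00126 K

Areal heat capacity C = ρc_p × D = 4.19×10^6 × 27.7 = 1.16×10^8 J/(m^2 K).
Angular frequency ω = 2π / T = 2π / 86400 s = 7.27×10^-5 s⁻¹.
Cω = 1.16×10^8 × 7.27×10^-5 = 8440 W/(m²·K).
Amplitude A = F₀ / (Cω) = 10.6 / 8440 = 0.00126 K.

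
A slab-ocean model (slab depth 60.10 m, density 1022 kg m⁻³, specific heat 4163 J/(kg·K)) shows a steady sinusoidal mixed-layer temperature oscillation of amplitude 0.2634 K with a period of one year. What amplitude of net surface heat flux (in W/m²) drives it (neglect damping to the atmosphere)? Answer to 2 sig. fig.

Areal heat capacity C = ρ c_p D = 1022 × 4163 × 60.10 = 2.56×10^8 J m⁻² K⁻¹.
ω = 2π / 3.15×10^7 s = 1.99×10^-7 s⁻¹.
Cω = 2.56×10^8 × 1.99×10^-7 = 50.9 W/(m²·K).
F₀ = A × Cω = 0.2634 × 50.9 = 13.4 W/m².

13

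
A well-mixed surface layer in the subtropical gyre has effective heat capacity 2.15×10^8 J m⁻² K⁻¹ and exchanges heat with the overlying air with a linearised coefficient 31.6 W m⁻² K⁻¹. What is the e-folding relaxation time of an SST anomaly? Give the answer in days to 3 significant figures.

78.7 days

Areal heat capacity C = 2.15×10^8 J m⁻² K⁻¹ (given).
Relaxation time τ = C / λ = 2.15×10^8 / 31.6 = 6.80×10^6 s.
In days: 6.80×10^6 s / (86400 s/day) = 78.7 days.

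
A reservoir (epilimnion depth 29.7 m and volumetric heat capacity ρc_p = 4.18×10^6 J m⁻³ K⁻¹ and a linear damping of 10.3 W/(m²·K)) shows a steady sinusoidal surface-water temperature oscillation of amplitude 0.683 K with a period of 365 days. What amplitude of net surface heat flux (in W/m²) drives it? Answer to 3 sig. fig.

18.3

Areal heat capacity C = ρc_p × D = 4.18×10^6 × 29.7 = 1.24×10^8 J/(m^2 K).
ω = 2π / 3.15×10^7 s = 1.99×10^-7 s⁻¹.
√((Cω)² + λ²) = √((24.7)² + 10.3²) = 26.8 W/(m²·K).
F₀ = A × √((Cω)²+λ²) = 0.683 × 26.8 = 18.3 W/m².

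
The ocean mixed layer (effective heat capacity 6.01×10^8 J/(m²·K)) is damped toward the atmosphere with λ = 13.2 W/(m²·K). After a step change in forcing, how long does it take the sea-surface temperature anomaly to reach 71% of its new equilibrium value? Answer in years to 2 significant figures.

1.8 years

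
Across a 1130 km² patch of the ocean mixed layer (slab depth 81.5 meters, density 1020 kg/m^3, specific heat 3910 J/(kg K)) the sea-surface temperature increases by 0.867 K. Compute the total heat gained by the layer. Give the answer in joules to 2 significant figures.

3.2×10^17 J

Areal heat capacity C = ρ c_p D = 1020 × 3910 × 81.5 = 3.25×10^8 J m⁻² K⁻¹.
Heat per unit area: q = C ΔT = 3.25×10^8 × 0.867 = 2.82×10^8 J/m².
Total heat: Q = q × A = 2.82×10^8 × (1130 × 10⁶ m²) = 3.18×10^17 J.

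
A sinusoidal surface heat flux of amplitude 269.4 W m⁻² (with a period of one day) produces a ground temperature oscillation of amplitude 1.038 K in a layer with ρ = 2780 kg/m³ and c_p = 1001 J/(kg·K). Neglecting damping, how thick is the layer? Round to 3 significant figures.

1.28 m

ω = 2π / 86400 s = 7.27×10^-5 s⁻¹.
Required C = F₀ / (A ω) = 269.4 / (1.038 × 7.27×10^-5) = 3.57×10^6 J/(m²·K).
D = C / (ρ c_p) = 3.57×10^6 / (2780 × 1001) = 1.28 m.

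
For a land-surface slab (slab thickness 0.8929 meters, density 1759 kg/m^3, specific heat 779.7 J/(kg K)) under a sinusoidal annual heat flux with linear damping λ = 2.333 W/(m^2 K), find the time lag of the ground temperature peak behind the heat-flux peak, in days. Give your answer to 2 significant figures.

6.1 days

Areal heat capacity C = ρ c_p D = 1759 × 779.7 × 0.8929 = 1.22×10^6 J/(m^2 K).
ω = 2π / 3.15×10^7 s = 1.99×10^-7 s⁻¹.
Phase lag φ = arctan(Cω/λ) = arctan(0.244/2.333) = 0.104 rad.
Time lag = φ / ω = 0.104 / 1.99×10^-7 = 5.23×10^5 s = 6.05 days.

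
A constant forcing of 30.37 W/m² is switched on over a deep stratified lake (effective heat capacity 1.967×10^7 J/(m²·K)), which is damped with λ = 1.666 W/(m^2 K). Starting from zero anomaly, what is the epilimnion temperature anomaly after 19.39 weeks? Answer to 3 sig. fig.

11.5 K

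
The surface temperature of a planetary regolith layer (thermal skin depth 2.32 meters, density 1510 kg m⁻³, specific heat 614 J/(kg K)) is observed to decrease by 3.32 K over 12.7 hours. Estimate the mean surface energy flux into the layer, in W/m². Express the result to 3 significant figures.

-156

Areal heat capacity C = ρ c_p D = 1510 × 614 × 2.32 = 2.15×10^6 J/(m^2 K).
Required heat per unit area: Q = C ΔT = 2.15×10^6 × -3.32 = -7.14×10^6 J/m².
Flux F = Q / Δt = -7.14×10^6 / 45700 s = -156 W/m².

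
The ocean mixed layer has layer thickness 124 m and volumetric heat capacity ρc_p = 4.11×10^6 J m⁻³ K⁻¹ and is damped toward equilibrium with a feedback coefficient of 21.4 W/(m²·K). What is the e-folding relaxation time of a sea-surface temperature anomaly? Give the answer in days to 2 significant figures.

280 days

Areal heat capacity C = ρc_p × D = 4.11×10^6 × 124 = 5.10×10^8 J m⁻² K⁻¹.
Relaxation time τ = C / λ = 5.10×10^8 / 21.4 = 2.38×10^7 s.
In days: 2.38×10^7 s / (86400 s/day) = 276 days.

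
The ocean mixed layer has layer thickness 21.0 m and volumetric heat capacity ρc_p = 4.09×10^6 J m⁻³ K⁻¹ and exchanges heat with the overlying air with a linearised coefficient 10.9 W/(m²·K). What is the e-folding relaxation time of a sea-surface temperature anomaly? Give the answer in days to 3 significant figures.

Areal heat capacity C = ρc_p × D = 4.09×10^6 × 21.0 = 8.59×10^7 J/(m²·K).
Relaxation time τ = C / λ = 8.59×10^7 / 10.9 = 7.88×10^6 s.
In days: 7.88×10^6 s / (86400 s/day) = 91.2 days.

91.2 days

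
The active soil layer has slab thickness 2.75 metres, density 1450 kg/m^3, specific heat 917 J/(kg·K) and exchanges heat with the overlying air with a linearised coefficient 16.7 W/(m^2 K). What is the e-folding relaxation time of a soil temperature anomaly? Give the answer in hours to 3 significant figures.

60.8 hours

Areal heat capacity C = ρ c_p D = 1450 × 917 × 2.75 = 3.66×10^6 J/(m²·K).
Relaxation time τ = C / λ = 3.66×10^6 / 16.7 = 2.19×10^5 s.
In hours: 2.19×10^5 s / (3600 s/hour) = 60.8 hours.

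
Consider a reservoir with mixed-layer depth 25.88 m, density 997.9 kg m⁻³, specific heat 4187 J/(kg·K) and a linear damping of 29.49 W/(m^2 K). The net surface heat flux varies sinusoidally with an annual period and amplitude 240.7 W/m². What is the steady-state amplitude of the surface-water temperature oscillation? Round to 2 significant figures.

Areal heat capacity C = ρ c_p D = 997.9 × 4187 × 25.88 = 1.08×10^8 J/(m^2 K).
Angular frequency ω = 2π / T = 2π / 3.15×10^7 s = 1.99×10^-7 s⁻¹.
√((Cω)² + λ²) = √((21.5)² + 29.49²) = 36.5 W/(m²·K).
Amplitude A = F₀ / √((Cω)²+λ²) = 240.7 / 36.5 = 6.59 K.

6.6 K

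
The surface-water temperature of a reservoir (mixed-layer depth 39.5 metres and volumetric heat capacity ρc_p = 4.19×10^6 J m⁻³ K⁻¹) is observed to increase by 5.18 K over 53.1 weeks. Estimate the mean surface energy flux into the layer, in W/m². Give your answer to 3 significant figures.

Areal heat capacity C = ρc_p × D = 4.19×10^6 × 39.5 = 1.66×10^8 J/(m²·K).
Required heat per unit area: Q = C ΔT = 1.66×10^8 × 5.18 = 8.57×10^8 J/m².
Flux F = Q / Δt = 8.57×10^8 / 3.21×10^7 s = 26.7 W/m².

26.7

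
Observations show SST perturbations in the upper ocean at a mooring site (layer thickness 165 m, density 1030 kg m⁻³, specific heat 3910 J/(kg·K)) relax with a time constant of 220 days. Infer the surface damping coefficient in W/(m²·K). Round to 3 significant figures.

Areal heat capacity C = ρ c_p D = 1030 × 3910 × 165 = 6.65×10^8 J m⁻² K⁻¹.
τ = 220 days = 1.90×10^7 s.
λ = C / τ = 6.65×10^8 / 1.90×10^7 = 35.0 W/(m²·K).

35.0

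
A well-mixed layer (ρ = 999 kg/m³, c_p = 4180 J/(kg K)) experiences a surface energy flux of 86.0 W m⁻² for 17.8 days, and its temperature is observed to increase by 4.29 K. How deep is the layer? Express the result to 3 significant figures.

Heat input Q = F Δt = 86.0 × 1.54×10^6 s = 1.32×10^8 J/m².
Required areal heat capacity C = Q / ΔT = 3.08×10^7 J/(m²·K).
Depth D = C / (ρ c_p) = 3.08×10^7 / (999 × 4180) = 7.38 m.

7.38 m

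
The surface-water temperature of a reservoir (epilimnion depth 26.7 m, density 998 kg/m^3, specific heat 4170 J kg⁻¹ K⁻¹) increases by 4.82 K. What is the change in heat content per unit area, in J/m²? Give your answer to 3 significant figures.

Areal heat capacity C = ρ c_p D = 998 × 4170 × 26.7 = 1.11×10^8 J/(m²·K).
ΔQ = C ΔT = 1.11×10^8 × 4.82 = 5.36×10^8 J/m².

5.36×10^8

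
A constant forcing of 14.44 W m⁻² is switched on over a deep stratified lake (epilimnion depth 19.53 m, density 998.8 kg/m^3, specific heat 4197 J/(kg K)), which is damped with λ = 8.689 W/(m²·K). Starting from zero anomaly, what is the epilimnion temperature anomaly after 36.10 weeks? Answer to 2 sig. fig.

1.5 K

Areal heat capacity C = ρ c_p D = 998.8 × 4197 × 19.53 = 8.19×10^7 J m⁻² K⁻¹.
τ = C / λ = 8.19×10^7 / 8.689 = 9.42×10^6 s.
Equilibrium anomaly ΔT_eq = F / λ = 14.44 / 8.689 = 1.66 K.
t = 36.10 weeks = 2.18×10^7 s, so t/τ = 2.32.
ΔT(t) = ΔT_eq (1 − e^(−t/τ)) = 1.66 × (1 − e^−2.32) = 1.50 K.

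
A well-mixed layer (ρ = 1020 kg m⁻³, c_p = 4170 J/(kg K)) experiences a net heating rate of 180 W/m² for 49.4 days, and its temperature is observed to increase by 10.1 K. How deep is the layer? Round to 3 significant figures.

Heat input Q = F Δt = 180 × 4.27×10^6 s = 7.68×10^8 J/m².
Required areal heat capacity C = Q / ΔT = 7.61×10^7 J/(m²·K).
Depth D = C / (ρ c_p) = 7.61×10^7 / (1020 × 4170) = 17.9 m.

17.9 m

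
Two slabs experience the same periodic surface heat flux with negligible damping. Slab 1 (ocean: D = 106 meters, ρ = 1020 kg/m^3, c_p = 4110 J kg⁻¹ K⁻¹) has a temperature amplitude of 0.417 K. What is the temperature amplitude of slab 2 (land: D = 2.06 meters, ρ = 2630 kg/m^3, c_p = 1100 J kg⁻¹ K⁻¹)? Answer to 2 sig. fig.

31 K

C_ocean = 4.44×10^8 J/(m²·K); C_land = 5.96×10^6 J/(m²·K).
A ∝ 1/C ⇒ A_land = A_ocean × C_ocean/C_land = 0.417 × 74.6 = 31.1 K.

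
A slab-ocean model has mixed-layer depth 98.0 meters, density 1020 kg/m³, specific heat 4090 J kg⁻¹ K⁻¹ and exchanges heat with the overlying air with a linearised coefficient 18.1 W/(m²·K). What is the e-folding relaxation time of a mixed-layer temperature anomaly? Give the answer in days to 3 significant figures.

Areal heat capacity C = ρ c_p D = 1020 × 4090 × 98.0 = 4.09×10^8 J/(m^2 K).
Relaxation time τ = C / λ = 4.09×10^8 / 18.1 = 2.26×10^7 s.
In days: 2.26×10^7 s / (86400 s/day) = 261 days.

261 days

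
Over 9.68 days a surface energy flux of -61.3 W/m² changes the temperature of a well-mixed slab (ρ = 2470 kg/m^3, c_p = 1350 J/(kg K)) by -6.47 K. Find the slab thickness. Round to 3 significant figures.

Heat input Q = F Δt = -61.3 × 8.36×10^5 s = -5.13×10^7 J/m².
Required areal heat capacity C = Q / ΔT = 7.92×10^6 J/(m²·K).
Depth D = C / (ρ c_p) = 7.92×10^6 / (2470 × 1350) = 2.38 m.

2.38 m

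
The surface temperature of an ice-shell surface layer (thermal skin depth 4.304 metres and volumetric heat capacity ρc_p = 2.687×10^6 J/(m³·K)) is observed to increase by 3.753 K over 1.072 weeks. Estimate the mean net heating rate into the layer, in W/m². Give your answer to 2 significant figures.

67

Areal heat capacity C = ρc_p × D = 2.687×10^6 × 4.304 = 1.16×10^7 J/(m^2 K).
Required heat per unit area: Q = C ΔT = 1.16×10^7 × 3.753 = 4.34×10^7 J/m².
Flux F = Q / Δt = 4.34×10^7 / 6.48×10^5 s = 66.9 W/m².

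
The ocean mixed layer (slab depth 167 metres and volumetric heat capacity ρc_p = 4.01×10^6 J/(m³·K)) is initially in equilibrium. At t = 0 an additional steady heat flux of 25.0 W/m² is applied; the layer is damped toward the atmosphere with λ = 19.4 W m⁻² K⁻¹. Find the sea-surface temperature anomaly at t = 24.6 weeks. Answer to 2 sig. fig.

0.45 K

Areal heat capacity C = ρc_p × D = 4.01×10^6 × 167 = 6.70×10^8 J m⁻² K⁻¹.
τ = C / λ = 6.70×10^8 / 19.4 = 3.45×10^7 s.
Equilibrium anomaly ΔT_eq = F / λ = 25.0 / 19.4 = 1.29 K.
t = 24.6 weeks = 1.49×10^7 s, so t/τ = 0.431.
ΔT(t) = ΔT_eq (1 − e^(−t/τ)) = 1.29 × (1 − e^−0.431) = 0.451 K.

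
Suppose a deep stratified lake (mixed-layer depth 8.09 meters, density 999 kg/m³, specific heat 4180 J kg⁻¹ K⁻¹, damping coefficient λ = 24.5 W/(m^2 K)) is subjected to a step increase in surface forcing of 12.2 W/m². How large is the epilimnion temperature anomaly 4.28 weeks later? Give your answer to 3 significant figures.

Areal heat capacity C = ρ c_p D = 999 × 4180 × 8.09 = 3.38×10^7 J m⁻² K⁻¹.
τ = C / λ = 3.38×10^7 / 24.5 = 1.38×10^6 s.
Equilibrium anomaly ΔT_eq = F / λ = 12.2 / 24.5 = 0.498 K.
t = 4.28 weeks = 2.59×10^6 s, so t/τ = 1.88.
ΔT(t) = ΔT_eq (1 − e^(−t/τ)) = 0.498 × (1 − e^−1.88) = 0.422 K.

0.422 K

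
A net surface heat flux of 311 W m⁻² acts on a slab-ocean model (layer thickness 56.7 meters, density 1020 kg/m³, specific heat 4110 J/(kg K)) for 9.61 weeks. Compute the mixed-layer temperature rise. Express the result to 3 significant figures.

7.60 K

Areal heat capacity C = ρ c_p D = 1020 × 4110 × 56.7 = 2.38×10^8 J m⁻² K⁻¹.
Net heat input Q = F Δt = 311 × (9.61 weeks × 6.048×10^5 s/week) = 1.81×10^9 J/m².
ΔT = Q / C = 1.81×10^9 / 2.38×10^8 = 7.60 K.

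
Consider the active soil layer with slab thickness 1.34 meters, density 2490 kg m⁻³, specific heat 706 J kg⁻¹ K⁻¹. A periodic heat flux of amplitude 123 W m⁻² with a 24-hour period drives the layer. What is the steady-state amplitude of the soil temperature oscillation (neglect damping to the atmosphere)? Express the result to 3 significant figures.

0.718 K

Areal heat capacity C = ρ c_p D = 2490 × 706 × 1.34 = 2.36×10^6 J m⁻² K⁻¹.
Angular frequency ω = 2π / T = 2π / 86400 s = 7.27×10^-5 s⁻¹.
Cω = 2.36×10^6 × 7.27×10^-5 = 171 W/(m²·K).
Amplitude A = F₀ / (Cω) = 123 / 171 = 0.718 K.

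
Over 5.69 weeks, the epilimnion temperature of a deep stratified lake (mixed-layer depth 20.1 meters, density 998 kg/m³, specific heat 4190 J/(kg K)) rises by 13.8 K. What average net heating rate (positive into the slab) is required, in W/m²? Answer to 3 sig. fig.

Areal heat capacity C = ρ c_p D = 998 × 4190 × 20.1 = 8.41×10^7 J m⁻² K⁻¹.
Required heat per unit area: Q = C ΔT = 8.41×10^7 × 13.8 = 1.16×10^9 J/m².
Flux F = Q / Δt = 1.16×10^9 / 3.44×10^6 s = 337 W/m².

337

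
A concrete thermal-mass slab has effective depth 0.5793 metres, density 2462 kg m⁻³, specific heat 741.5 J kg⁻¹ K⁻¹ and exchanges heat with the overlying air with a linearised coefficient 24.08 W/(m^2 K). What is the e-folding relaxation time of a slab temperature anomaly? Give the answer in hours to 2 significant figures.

Areal heat capacity C = ρ c_p D = 2462 × 741.5 × 0.5793 = 1.06×10^6 J/(m²·K).
Relaxation time τ = C / λ = 1.06×10^6 / 24.08 = 43900 s.
In hours: 43900 s / (3600 s/hour) = 12.2 hours.

12 hours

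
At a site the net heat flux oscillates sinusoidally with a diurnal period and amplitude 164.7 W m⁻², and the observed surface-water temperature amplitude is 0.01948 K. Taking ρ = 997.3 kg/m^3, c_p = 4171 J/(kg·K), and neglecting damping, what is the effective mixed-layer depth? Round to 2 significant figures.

ω = 2π / 86400 s = 7.27×10^-5 s⁻¹.
Required C = F₀ / (A ω) = 164.7 / (0.01948 × 7.27×10^-5) = 1.16×10^8 J/(m²·K).
D = C / (ρ c_p) = 1.16×10^8 / (997.3 × 4171) = 27.9 m.

28 m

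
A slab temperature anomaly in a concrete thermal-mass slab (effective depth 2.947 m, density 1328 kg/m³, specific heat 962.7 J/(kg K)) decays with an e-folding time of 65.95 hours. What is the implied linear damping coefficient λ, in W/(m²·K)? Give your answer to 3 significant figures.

Areal heat capacity C = ρ c_p D = 1328 × 962.7 × 2.947 = 3.77×10^6 J/(m^2 K).
τ = 65.95 hours = 2.37×10^5 s.
λ = C / τ = 3.77×10^6 / 2.37×10^5 = 15.9 W/(m²·K).

15.9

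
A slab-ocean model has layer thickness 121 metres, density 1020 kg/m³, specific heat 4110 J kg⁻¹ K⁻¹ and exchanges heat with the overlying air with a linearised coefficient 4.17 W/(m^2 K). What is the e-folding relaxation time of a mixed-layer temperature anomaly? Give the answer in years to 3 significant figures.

3.85 years

Areal heat capacity C = ρ c_p D = 1020 × 4110 × 121 = 5.07×10^8 J/(m^2 K).
Relaxation time τ = C / λ = 5.07×10^8 / 4.17 = 1.22×10^8 s.
In years: 1.22×10^8 s / (3.156×10^7 s/year) = 3.85 years.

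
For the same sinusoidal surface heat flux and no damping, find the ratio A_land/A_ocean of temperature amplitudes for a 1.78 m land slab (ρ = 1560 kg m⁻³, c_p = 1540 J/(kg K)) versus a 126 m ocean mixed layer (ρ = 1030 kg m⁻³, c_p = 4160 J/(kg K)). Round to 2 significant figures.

130

C_ocean = 1030 × 4160 × 126 = 5.40×10^8 J/(m²·K).
C_land = 1560 × 1540 × 1.78 = 4.28×10^6 J/(m²·K).
Undamped amplitude ∝ 1/C, so A_land/A_ocean = C_ocean/C_land = 126.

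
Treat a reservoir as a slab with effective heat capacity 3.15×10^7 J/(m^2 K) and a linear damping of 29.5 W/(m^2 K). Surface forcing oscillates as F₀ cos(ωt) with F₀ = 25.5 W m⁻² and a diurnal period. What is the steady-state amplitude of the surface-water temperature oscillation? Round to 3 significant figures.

Areal heat capacity C = 3.15×10^7 J/(m^2 K) (given).
Angular frequency ω = 2π / T = 2π / 86400 s = 7.27×10^-5 s⁻¹.
√((Cω)² + λ²) = √((2290)² + 29.5²) = 2290 W/(m²·K).
Amplitude A = F₀ / √((Cω)²+λ²) = 25.5 / 2290 = 0.0111 K.

0.0111 K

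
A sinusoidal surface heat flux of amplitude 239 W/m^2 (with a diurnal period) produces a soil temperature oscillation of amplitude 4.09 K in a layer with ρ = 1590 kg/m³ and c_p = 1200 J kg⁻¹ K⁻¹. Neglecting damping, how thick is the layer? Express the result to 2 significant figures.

ω = 2π / 86400 s = 7.27×10^-5 s⁻¹.
Required C = F₀ / (A ω) = 239 / (4.09 × 7.27×10^-5) = 8.04×10^5 J/(m²·K).
D = C / (ρ c_p) = 8.04×10^5 / (1590 × 1200) = 0.421 m.

0.42 m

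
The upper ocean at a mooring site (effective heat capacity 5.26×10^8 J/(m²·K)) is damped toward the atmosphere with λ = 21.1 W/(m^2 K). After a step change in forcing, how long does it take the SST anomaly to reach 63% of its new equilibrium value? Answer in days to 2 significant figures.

Areal heat capacity C = 5.26×10^8 J/(m²·K) (given).
τ = C / λ = 5.26×10^8 / 21.1 = 2.49×10^7 s.
Fraction reached: 1 − e^(−t/τ) = 0.63 ⇒ t = −τ ln(1 − 0.63) = τ × 0.994.
t = 2.48×10^7 s = 287 days.

290 days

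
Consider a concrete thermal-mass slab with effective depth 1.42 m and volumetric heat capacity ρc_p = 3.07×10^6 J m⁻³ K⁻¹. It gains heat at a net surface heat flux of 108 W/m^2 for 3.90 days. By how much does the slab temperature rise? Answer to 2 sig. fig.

Areal heat capacity C = ρc_p × D = 3.07×10^6 × 1.42 = 4.36×10^6 J m⁻² K⁻¹.
Net heat input Q = F Δt = 108 × (3.90 days × 86400 s/day) = 3.64×10^7 J/m².
ΔT = Q / C = 3.64×10^7 / 4.36×10^6 = 8.35 K.

8.3 K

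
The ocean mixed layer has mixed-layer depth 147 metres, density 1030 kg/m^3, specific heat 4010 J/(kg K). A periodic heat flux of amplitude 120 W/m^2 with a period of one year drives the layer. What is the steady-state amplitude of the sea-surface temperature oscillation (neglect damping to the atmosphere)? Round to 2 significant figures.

Areal heat capacity C = ρ c_p D = 1030 × 4010 × 147 = 6.07×10^8 J/(m^2 K).
Angular frequency ω = 2π / T = 2π / 3.15×10^7 s = 1.99×10^-7 s⁻¹.
Cω = 6.07×10^8 × 1.99×10^-7 = 121 W/(m²·K).
Amplitude A = F₀ / (Cω) = 120 / 121 = 0.992 K.

0.99 K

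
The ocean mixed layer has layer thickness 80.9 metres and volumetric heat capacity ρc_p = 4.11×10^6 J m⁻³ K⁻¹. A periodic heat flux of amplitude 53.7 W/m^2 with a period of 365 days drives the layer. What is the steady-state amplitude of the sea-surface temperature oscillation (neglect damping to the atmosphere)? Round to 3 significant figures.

0.811 K

Areal heat capacity C = ρc_p × D = 4.11×10^6 × 80.9 = 3.32×10^8 J m⁻² K⁻¹.
Angular frequency ω = 2π / T = 2π / 3.15×10^7 s = 1.99×10^-7 s⁻¹.
Cω = 3.32×10^8 × 1.99×10^-7 = 66.2 W/(m²·K).
Amplitude A = F₀ / (Cω) = 53.7 / 66.2 = 0.811 K.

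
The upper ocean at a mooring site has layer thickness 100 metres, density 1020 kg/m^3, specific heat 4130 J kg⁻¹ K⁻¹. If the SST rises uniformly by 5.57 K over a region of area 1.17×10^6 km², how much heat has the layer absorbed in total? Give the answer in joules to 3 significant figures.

Areal heat capacity C = ρ c_p D = 1020 × 4130 × 100 = 4.21×10^8 J m⁻² K⁻¹.
Heat per unit area: q = C ΔT = 4.21×10^8 × 5.57 = 2.35×10^9 J/m².
Total heat: Q = q × A = 2.35×10^9 × (1.17×10^6 × 10⁶ m²) = 2.75×10^21 J.

2.75×10^21 J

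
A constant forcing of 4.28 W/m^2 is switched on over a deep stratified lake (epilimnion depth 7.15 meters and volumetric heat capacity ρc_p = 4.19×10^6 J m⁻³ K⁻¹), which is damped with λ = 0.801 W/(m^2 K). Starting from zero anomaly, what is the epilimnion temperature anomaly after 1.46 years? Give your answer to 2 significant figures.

Areal heat capacity C = ρc_p × D = 4.19×10^6 × 7.15 = 3.00×10^7 J m⁻² K⁻¹.
τ = C / λ = 3.00×10^7 / 0.801 = 3.74×10^7 s.
Equilibrium anomaly ΔT_eq = F / λ = 4.28 / 0.801 = 5.34 K.
t = 1.46 years = 4.61×10^7 s, so t/τ = 1.23.
ΔT(t) = ΔT_eq (1 − e^(−t/τ)) = 5.34 × (1 − e^−1.23) = 3.78 K.

3.8 K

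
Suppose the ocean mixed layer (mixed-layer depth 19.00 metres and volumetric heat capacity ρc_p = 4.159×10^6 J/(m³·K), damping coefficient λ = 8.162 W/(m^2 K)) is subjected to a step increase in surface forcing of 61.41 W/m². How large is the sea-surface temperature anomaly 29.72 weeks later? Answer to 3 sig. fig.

6.35 K

Areal heat capacity C = ρc_p × D = 4.159×10^6 × 19.00 = 7.90×10^7 J/(m²·K).
τ = C / λ = 7.90×10^7 / 8.162 = 9.68×10^6 s.
Equilibrium anomaly ΔT_eq = F / λ = 61.41 / 8.162 = 7.52 K.
t = 29.72 weeks = 1.80×10^7 s, so t/τ = 1.86.
ΔT(t) = ΔT_eq (1 − e^(−t/τ)) = 7.52 × (1 − e^−1.86) = 6.35 K.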